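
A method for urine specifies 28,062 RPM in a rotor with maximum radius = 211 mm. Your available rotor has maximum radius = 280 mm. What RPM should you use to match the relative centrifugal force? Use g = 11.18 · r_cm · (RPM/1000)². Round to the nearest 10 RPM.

Original rotor: r = 211 mm = 21.1 cm
RCF_original = 11.18 × 21.1 × (28.062)² = 11.18 × 21.1 × 787.475844 ≈ 185,764 × g
Your rotor: r = 280 mm = 28.0 cm
185,764 = 11.18 × 28 × (N/1000)²
(N/1000)² = 185,764 / 313.04 = 593.4194
N = 1000 × √593.4194 ≈ 24,360.2

≈ 24360 RPM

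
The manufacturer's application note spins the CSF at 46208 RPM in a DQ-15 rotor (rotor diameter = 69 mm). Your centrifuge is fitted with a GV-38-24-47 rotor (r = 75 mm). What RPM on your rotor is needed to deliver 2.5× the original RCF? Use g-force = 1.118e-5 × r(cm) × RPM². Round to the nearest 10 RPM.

Original rotor: r = 69 mm / 2 = 34.5 mm = 3.45 cm
RCF_original = 1.118 × 10⁻⁵ × 3.45 × (46208)² = 1.118 × 10⁻⁵ × 3.45 × 2,135,179,264 ≈ 82,356 × g
Target RCF = 2.5 × 82,356 ≈ 205,890 × g
Your rotor: r = 75 mm = 7.5 cm
205,890 = 1.118 × 10⁻⁵ × 7.5 × N²
N² = 205,890 / (8.385 × 10⁻⁵) = 2,455,456,172
N ≈ √2,455,456,172 ≈ 49,552.6

49550 RPM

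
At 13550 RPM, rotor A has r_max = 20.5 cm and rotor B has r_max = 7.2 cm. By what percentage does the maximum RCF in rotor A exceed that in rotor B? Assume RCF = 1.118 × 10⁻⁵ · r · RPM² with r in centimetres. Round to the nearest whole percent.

185%

At equal RPM, RCF scales linearly with r: ratio = 20.5 / 7.2 = 2.8472.
So rotor A delivers 184.7% more g-force.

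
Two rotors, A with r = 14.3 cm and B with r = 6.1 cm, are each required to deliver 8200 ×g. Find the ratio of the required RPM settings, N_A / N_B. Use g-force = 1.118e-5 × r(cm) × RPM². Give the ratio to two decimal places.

0.65

At fixed RCF, N ∝ 1/√r, so N_A/N_B = √(r_B/r_A) = √(6.1/14.3) = √0.426573 = 0.6531.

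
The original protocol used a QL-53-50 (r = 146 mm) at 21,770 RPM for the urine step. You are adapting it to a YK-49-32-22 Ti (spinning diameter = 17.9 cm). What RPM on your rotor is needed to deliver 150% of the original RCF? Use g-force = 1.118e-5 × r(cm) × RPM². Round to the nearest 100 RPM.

≈ 34100 RPM

Original rotor: r = 146 mm = 14.6 cm
RCF_original = 1.118 × 10⁻⁵ × 14.6 × (21770)² = 1.118 × 10⁻⁵ × 14.6 × 473,932,900 ≈ 77,359.1 × g
Target RCF = 1.5 × 77,359.1 ≈ 116,038.7 × g
Your rotor: r = 17.9 / 2 = 8.95 cm
116,038.7 = 1.118 × 10⁻⁵ × 8.95 × N²
N² = 116,038.7 / (10.0061 × 10⁻⁵) = 1,159,679,595
N ≈ √1,159,679,595 ≈ 34,054.1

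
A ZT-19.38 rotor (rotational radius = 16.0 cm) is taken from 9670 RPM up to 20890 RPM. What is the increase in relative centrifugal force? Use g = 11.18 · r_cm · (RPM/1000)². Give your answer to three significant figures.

RCF₁ = 11.18 × 16 × (9.67)² = 11.18 × 16 × 93.5089 ≈ 16,726.9 × g
RCF₂ = 11.18 × 16 × (20.89)² = 11.18 × 16 × 436.3921 ≈ 78,061.8 × g
Increase = 78,061.8 − 16,726.9 = 61,334.9

61300 x g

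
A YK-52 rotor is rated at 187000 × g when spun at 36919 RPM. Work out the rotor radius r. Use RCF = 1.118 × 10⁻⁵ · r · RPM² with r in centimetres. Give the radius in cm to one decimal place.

≈ 12.3 cm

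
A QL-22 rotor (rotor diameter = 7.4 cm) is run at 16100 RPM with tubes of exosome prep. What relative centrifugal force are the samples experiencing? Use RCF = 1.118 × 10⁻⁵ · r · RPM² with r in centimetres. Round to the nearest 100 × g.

RCF ≈ 10700 x g

r = 7.4 / 2 = 3.7 cm
RCF = 1.118 × 10⁻⁵ × 3.7 × (16100)² = 1.118 × 10⁻⁵ × 3.7 × 259,210,000 ≈ 10,722.5 × g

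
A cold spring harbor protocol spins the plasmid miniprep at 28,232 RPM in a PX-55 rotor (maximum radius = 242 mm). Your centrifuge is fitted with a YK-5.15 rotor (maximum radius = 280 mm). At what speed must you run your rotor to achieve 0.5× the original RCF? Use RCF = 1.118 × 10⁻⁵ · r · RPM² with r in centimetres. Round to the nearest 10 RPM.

≈ 18560 RPM

Original rotor: r = 242 mm = 24.2 cm
RCF = 1.118 × 10⁻⁵ × r × N²
RCF_original = 1.118 × 10⁻⁵ × 24.2 × (28232)² = 1.118 × 10⁻⁵ × 24.2 × 797,045,824 ≈ 215,645.5 × g
Target RCF = 0.5 × 215,645.5 ≈ 107,822.8 × g
Your rotor: r = 280 mm = 28.0 cm
107,822.8 = 1.118 × 10⁻⁵ × 28 × N²
N² = 107,822.8 / (31.304 × 10⁻⁵) = 344,437,772
N ≈ √344,437,772 ≈ 18,559.0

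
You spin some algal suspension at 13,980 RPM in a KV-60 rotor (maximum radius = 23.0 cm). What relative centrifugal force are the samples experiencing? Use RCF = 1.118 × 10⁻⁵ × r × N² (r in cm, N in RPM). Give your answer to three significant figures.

RCF = 1.118 × 10⁻⁵ × r × N²
RCF = 1.118 × 10⁻⁵ × 23 × (13980)² = 1.118 × 10⁻⁵ × 23 × 195,440,400 ≈ 50,255.5 × g

RCF ≈ 50300 x g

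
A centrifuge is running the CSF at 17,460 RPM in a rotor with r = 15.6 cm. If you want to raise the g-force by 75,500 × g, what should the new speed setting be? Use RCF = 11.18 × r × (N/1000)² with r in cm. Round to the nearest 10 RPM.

N₂ ≈ 27160 RPM

Current RCF = 11.18 × 15.6 × (17.46)² = 11.18 × 15.6 × 304.8516 ≈ 53,168.6 × g
Target RCF = 53,168.6 + 75,500 = 128,668.6 × g
(N/1000)² = 128,668.6 / 174.408 = 737.7448
N = 1000 × √737.7448 ≈ 27,161.5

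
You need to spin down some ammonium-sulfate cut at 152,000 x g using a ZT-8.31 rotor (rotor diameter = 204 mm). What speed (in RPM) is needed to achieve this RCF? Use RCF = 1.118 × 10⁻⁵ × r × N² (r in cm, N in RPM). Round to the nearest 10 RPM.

r = 204 mm / 2 = 102 mm = 10.2 cm
RCF = 1.118 × 10⁻⁵ × r × N²
152,000 = 1.118 × 10⁻⁵ × 10.2 × N²
N² = 152,000 / (11.4036 × 10⁻⁵) = 1,332,912,414
N ≈ √1,332,912,414 ≈ 36,509.1

36510 RPM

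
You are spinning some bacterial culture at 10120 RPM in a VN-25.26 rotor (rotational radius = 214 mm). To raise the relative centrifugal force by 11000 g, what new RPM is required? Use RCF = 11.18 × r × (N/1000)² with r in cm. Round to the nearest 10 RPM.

r = 214 mm = 21.4 cm
Current RCF = 11.18 × 21.4 × (10.12)² = 11.18 × 21.4 × 102.4144 ≈ 24,502.9 × g
Target RCF = 24,502.9 + 11,000 = 35,502.9 × g
(N/1000)² = 35,502.9 / 239.252 = 148.3912
N = 1000 × √148.3912 ≈ 12,181.6

N₂ ≈ 12180 RPM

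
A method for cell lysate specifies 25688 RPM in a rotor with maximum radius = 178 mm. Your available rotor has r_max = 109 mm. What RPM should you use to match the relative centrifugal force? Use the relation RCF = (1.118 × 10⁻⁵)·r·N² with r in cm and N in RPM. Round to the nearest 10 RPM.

32830 RPM

Original rotor: r = 178 mm = 17.8 cm
RCF_original = 1.118 × 10⁻⁵ × 17.8 × (25688)² = 1.118 × 10⁻⁵ × 17.8 × 659,873,344 ≈ 131,317.4 × g
Your rotor: r = 109 mm = 10.9 cm
131,317.4 = 1.118 × 10⁻⁵ × 10.9 × N²
N² = 131,317.4 / (12.1862 × 10⁻⁵) = 1,077,591,046
N ≈ √1,077,591,046 ≈ 32,826.7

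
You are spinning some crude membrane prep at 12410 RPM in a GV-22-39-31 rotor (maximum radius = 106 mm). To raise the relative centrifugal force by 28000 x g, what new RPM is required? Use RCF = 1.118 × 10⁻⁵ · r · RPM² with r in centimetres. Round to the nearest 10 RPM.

N₂ ≈ 19760 RPM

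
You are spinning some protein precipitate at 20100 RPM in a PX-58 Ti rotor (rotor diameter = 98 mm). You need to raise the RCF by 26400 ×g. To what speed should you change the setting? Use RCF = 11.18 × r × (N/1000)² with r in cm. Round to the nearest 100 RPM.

29800 RPM

r = 98 mm / 2 = 49 mm = 4.9 cm
Current RCF = 11.18 × 4.9 × (20.1)² = 11.18 × 4.9 × 404.01 ≈ 22,132.5 × g
Target RCF = 22,132.5 + 26,400 = 48,532.5 × g
(N/1000)² = 48,532.5 / 54.782 = 885.9206
N = 1000 × √885.9206 ≈ 29,764.4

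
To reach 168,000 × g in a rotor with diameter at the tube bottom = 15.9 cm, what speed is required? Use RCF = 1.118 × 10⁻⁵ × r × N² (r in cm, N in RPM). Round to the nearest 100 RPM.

r = 15.9 / 2 = 7.95 cm
168,000 = 1.118 × 10⁻⁵ × 7.95 × N²
N² = 168,000 / (8.8881 × 10⁻⁵) = 1,890,167,752
N ≈ √1,890,167,752 ≈ 43,476.1

≈ 43500 RPM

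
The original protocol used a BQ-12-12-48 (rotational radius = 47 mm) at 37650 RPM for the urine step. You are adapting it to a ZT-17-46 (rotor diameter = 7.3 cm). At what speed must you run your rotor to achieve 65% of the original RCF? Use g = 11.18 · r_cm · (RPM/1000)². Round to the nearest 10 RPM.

Original rotor: r = 47 mm = 4.7 cm
RCF_original = 11.18 × 4.7 × (37.65)² = 11.18 × 4.7 × 1,417.5225 ≈ 74,485.1 × g
Target RCF = 0.65 × 74,485.1 ≈ 48,415.3 × g
Your rotor: r = 7.3 / 2 = 3.65 cm
48,415.3 = 11.18 × 3.65 × (N/1000)²
(N/1000)² = 48,415.3 / 40.807 = 1186.446
N = 1000 × √1186.446 ≈ 34,444.8

34440 RPM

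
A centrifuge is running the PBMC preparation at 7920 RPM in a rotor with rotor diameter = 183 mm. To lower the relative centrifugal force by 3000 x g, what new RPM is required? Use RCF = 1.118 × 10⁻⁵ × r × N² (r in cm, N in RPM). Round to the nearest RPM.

5779 RPM

r = 183 mm / 2 = 91.5 mm = 9.15 cm
Current RCF = 1.118 × 10⁻⁵ × 9.15 × (7920)² = 1.118 × 10⁻⁵ × 9.15 × 62,726,400 ≈ 6,416.7 × g
Target RCF = 6,416.7 − 3,000 = 3,416.7 × g
N² = 3,416.7 / (10.2297 × 10⁻⁵) = 33,399,806
N ≈ √33,399,806 ≈ 5,779.3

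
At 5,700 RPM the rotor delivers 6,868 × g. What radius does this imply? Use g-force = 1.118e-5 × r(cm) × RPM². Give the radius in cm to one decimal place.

6868 = 1.118 × 10⁻⁵ × r × (5700)²
r = 6868 / (1.118 × 10⁻⁵ × 32,490,000) = 6868 / 363.2382 ≈ 18.908 cm

r ≈ 18.9 cm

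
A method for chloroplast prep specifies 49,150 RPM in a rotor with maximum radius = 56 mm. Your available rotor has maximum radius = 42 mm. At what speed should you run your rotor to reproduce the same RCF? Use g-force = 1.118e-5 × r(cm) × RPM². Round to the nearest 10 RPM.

Original rotor: r = 56 mm = 5.6 cm
RCF_original = 1.118 × 10⁻⁵ × 5.6 × (49150)² = 1.118 × 10⁻⁵ × 5.6 × 2,415,722,500 ≈ 151,243.6 × g
Your rotor: r = 42 mm = 4.2 cm
151,243.6 = 1.118 × 10⁻⁵ × 4.2 × N²
N² = 151,243.6 / (4.6956 × 10⁻⁵) = 3,220,964,307
N ≈ √3,220,964,307 ≈ 56,753.5

56750 RPM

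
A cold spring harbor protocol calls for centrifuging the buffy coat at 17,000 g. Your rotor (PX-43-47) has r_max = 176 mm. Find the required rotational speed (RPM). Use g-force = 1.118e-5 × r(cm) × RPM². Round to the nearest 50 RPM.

9300 RPM

r = 176 mm = 17.6 cm
RCF = 1.118 × 10⁻⁵ × r × N²
17,000 = 1.118 × 10⁻⁵ × 17.6 × N²
N² = 17,000 / (19.6768 × 10⁻⁵) = 86,396,162
N ≈ √86,396,162 ≈ 9,295.0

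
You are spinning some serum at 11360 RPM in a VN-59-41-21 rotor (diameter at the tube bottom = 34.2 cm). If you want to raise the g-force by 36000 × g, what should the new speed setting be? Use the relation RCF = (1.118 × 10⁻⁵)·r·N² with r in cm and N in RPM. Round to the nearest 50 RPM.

≈ 17800 RPM

r = 34.2 / 2 = 17.1 cm
Current RCF = 1.118 × 10⁻⁵ × 17.1 × (11360)² = 1.118 × 10⁻⁵ × 17.1 × 129,049,600 ≈ 24,671.4 × g
Target RCF = 24,671.4 + 36,000 = 60,671.4 × g
N² = 60,671.4 / (19.1178 × 10⁻⁵) = 317,355,553
N ≈ √317,355,553 ≈ 17,814.5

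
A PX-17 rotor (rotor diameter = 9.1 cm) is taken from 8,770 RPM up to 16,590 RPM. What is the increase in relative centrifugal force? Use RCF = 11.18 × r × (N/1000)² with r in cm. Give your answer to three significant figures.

10100 g

r = 9.1 / 2 = 4.55 cm
RCF₁ = 11.18 × 4.55 × (8.77)² = 11.18 × 4.55 × 76.9129 ≈ 3,912.5 × g
RCF₂ = 11.18 × 4.55 × (16.59)² = 11.18 × 4.55 × 275.2281 ≈ 14,000.6 × g
Increase = 14,000.6 − 3,912.5 = 10,088.1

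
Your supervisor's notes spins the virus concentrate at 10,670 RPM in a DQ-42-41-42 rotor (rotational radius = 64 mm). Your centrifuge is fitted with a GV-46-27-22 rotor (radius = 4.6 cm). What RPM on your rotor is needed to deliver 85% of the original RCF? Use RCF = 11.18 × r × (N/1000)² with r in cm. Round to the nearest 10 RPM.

Original rotor: r = 64 mm = 6.4 cm
RCF = 11.18 × r × (N/1000)²
RCF_original = 11.18 × 6.4 × (10.67)² = 11.18 × 6.4 × 113.8489 ≈ 8,146.1 × g
Target RCF = 0.85 × 8,146.1 ≈ 6,924.2 × g
6,924.2 = 11.18 × 4.6 × (N/1000)²
(N/1000)² = 6,924.2 / 51.428 = 134.6387
N = 1000 × √134.6387 ≈ 11,603.4

≈ 11600 RPM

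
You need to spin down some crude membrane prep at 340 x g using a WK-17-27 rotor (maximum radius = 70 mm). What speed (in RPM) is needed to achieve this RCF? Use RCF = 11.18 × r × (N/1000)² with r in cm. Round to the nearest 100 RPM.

N ≈ 2100 RPM

r = 70 mm = 7.0 cm
340 = 11.18 × 7 × (N/1000)²
(N/1000)² = 340 / 78.26 = 4.344493
N = 1000 × √4.344493 ≈ 2,084.3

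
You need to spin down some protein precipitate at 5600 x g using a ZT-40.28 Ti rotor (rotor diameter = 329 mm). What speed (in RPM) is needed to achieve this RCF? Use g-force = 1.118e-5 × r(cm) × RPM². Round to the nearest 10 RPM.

5520 RPM

r = 329 mm / 2 = 164.5 mm = 16.45 cm
5,600 = 1.118 × 10⁻⁵ × 16.45 × N²
N² = 5,600 / (18.3911 × 10⁻⁵) = 30,449,511
N ≈ √30,449,511 ≈ 5,518.1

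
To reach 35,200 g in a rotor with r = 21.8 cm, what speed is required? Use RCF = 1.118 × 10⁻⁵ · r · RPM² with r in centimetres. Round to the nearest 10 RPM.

35,200 = 1.118 × 10⁻⁵ × 21.8 × N²
N² = 35,200 / (24.3724 × 10⁻⁵) = 144,425,662
N ≈ √144,425,662 ≈ 12,017.7

N ≈ 12020 RPM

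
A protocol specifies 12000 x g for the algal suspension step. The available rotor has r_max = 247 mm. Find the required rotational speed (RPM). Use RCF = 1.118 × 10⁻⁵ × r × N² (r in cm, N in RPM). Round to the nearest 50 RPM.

r = 247 mm = 24.7 cm
12,000 = 1.118 × 10⁻⁵ × 24.7 × N²
N² = 12,000 / (27.6146 × 10⁻⁵) = 43,455,274
N ≈ √43,455,274 ≈ 6,592.1

≈ 6600 RPM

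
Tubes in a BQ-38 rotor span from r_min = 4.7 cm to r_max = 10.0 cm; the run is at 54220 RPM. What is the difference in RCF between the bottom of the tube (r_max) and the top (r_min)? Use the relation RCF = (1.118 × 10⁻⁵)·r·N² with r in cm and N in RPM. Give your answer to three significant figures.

RCF_max = 1.118 × 10⁻⁵ × 10 × (54220)² = 1.118 × 10⁻⁵ × 10 × 2,939,808,400 ≈ 328,670.6 × g
RCF_min = 1.118 × 10⁻⁵ × 4.7 × (54220)² = 1.118 × 10⁻⁵ × 4.7 × 2,939,808,400 ≈ 154,475.2 × g
ΔRCF = 328,670.6 − 154,475.2 = 174,195.4

ΔRCF ≈ 174000 × g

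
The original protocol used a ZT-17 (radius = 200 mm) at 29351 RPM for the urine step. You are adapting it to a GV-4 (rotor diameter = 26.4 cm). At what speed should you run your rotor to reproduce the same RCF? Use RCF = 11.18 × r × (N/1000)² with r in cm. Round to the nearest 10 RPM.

Original rotor: r = 200 mm = 20.0 cm
RCF_original = 11.18 × 20 × (29.351)² = 11.18 × 20 × 861.481201 ≈ 192,627.2 × g
Your rotor: r = 26.4 / 2 = 13.2 cm
192,627.2 = 11.18 × 13.2 × (N/1000)²
(N/1000)² = 192,627.2 / 147.576 = 1305.275
N = 1000 × √1305.275 ≈ 36,128.6

36130 RPM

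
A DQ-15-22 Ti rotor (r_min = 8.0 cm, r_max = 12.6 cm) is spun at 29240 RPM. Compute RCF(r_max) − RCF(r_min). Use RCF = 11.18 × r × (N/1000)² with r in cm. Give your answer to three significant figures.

RCF_max = 11.18 × 12.6 × (29.24)² = 11.18 × 12.6 × 854.9776 ≈ 120,439 × g
RCF_min = 11.18 × 8 × (29.24)² = 11.18 × 8 × 854.9776 ≈ 76,469.2 × g
ΔRCF = 120,439 − 76,469.2 = 43,969.8

ΔRCF ≈ 44000 ×g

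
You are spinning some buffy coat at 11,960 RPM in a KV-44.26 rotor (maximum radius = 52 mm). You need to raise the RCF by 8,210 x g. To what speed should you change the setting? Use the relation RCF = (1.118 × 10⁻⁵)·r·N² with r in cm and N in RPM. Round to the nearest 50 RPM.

≈ 16850 RPM

r = 52 mm = 5.2 cm
Current RCF = 1.118 × 10⁻⁵ × 5.2 × (11960)² = 1.118 × 10⁻⁵ × 5.2 × 143,041,600 ≈ 8,315.9 × g
Target RCF = 8,315.9 + 8,210 = 16,525.9 × g
N² = 16,525.9 / (5.8136 × 10⁻⁵) = 284,262,763
N ≈ √284,262,763 ≈ 16,860.1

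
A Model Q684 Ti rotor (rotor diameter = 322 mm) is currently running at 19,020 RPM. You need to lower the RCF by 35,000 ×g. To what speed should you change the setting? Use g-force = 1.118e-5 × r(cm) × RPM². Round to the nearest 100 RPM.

≈ 12900 RPM

r = 322 mm / 2 = 161 mm = 16.1 cm
Current RCF = 1.118 × 10⁻⁵ × 16.1 × (19020)² = 1.118 × 10⁻⁵ × 16.1 × 361,760,400 ≈ 65,116.1 × g
Target RCF = 65,116.1 − 35,000 = 30,116.1 × g
N² = 30,116.1 / (17.9998 × 10⁻⁵) = 167,313,526
N ≈ √167,313,526 ≈ 12,935.0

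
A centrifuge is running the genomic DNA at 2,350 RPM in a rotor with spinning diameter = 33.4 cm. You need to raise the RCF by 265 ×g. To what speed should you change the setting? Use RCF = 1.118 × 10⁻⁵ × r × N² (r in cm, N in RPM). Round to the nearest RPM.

r = 33.4 / 2 = 16.7 cm
Current RCF = 1.118 × 10⁻⁵ × 16.7 × (2350)² = 1.118 × 10⁻⁵ × 16.7 × 5,522,500 ≈ 1,031.1 × g
Target RCF = 1,031.1 + 265 = 1,296.1 × g
N² = 1,296.1 / (18.6706 × 10⁻⁵) = 6,941,930
N ≈ √6,941,930 ≈ 2,634.8

≈ 2635 RPM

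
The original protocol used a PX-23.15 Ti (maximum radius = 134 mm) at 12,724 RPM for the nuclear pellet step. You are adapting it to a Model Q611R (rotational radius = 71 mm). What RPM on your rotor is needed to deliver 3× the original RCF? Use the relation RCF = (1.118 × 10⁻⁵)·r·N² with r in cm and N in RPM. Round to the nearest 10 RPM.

≈ 30280 RPM

Original rotor: r = 134 mm = 13.4 cm
RCF = 1.118 × 10⁻⁵ × r × N²
RCF_original = 1.118 × 10⁻⁵ × 13.4 × (12724)² = 1.118 × 10⁻⁵ × 13.4 × 161,900,176 ≈ 24,254.6 × g
Target RCF = 3 × 24,254.6 ≈ 72,763.8 × g
Your rotor: r = 71 mm = 7.1 cm
72,763.8 = 1.118 × 10⁻⁵ × 7.1 × N²
N² = 72,763.8 / (7.9378 × 10⁻⁵) = 916,674,645
N ≈ √916,674,645 ≈ 30,276.6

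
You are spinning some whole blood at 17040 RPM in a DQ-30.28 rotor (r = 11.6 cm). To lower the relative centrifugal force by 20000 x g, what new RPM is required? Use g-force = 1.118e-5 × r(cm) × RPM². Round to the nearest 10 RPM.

Current RCF = 1.118 × 10⁻⁵ × 11.6 × (17040)² = 1.118 × 10⁻⁵ × 11.6 × 290,361,600 ≈ 37,656.4 × g
Target RCF = 37,656.4 − 20,000 = 17,656.4 × g
N² = 17,656.4 / (12.9688 × 10⁻⁵) = 136,145,210
N ≈ √136,145,210 ≈ 11,668.1

11670 RPM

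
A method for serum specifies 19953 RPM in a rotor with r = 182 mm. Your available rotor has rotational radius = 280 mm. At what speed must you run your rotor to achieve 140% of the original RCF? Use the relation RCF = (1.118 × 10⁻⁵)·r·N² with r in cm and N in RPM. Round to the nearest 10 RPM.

≈ 19030 RPM

Original rotor: r = 182 mm = 18.2 cm
RCF_original = 1.118 × 10⁻⁵ × 18.2 × (19953)² = 1.118 × 10⁻⁵ × 18.2 × 398,122,209 ≈ 81,008.3 × g
Target RCF = 1.4 × 81,008.3 ≈ 113,411.6 × g
Your rotor: r = 280 mm = 28.0 cm
113,411.6 = 1.118 × 10⁻⁵ × 28 × N²
N² = 113,411.6 / (31.304 × 10⁻⁵) = 362,291,081
N ≈ √362,291,081 ≈ 19,033.9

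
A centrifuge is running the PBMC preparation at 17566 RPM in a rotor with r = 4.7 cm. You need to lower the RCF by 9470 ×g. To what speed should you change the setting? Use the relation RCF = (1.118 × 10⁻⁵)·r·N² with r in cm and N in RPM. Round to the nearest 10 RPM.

≈ 11330 RPM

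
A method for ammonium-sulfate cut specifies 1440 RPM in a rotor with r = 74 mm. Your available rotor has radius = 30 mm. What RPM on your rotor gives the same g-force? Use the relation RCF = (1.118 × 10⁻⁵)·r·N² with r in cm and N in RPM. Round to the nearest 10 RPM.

≈ 2260 RPM

Original rotor: r = 74 mm = 7.4 cm
RCF_original = 1.118 × 10⁻⁵ × 7.4 × (1440)² = 1.118 × 10⁻⁵ × 7.4 × 2,073,600 ≈ 171.6 × g
Your rotor: r = 30 mm = 3.0 cm
171.6 = 1.118 × 10⁻⁵ × 3 × N²
N² = 171.6 / (3.354 × 10⁻⁵) = 5,116,279
N ≈ √5,116,279 ≈ 2,261.9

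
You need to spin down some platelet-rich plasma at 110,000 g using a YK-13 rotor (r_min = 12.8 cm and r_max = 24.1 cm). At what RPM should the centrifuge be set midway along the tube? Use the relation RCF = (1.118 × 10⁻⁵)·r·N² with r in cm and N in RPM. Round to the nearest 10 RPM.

≈ 23090 RPM

r_avg = (12.8 + 24.1) / 2 = 18.45 cm
RCF = 1.118 × 10⁻⁵ × r × N²
110,000 = 1.118 × 10⁻⁵ × 18.45 × N²
N² = 110,000 / (20.6271 × 10⁻⁵) = 533,279,036
N ≈ √533,279,036 ≈ 23,092.8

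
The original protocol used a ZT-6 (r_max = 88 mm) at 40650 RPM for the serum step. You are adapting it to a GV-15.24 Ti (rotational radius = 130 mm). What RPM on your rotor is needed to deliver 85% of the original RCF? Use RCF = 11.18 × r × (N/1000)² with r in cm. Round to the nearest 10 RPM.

Original rotor: r = 88 mm = 8.8 cm
RCF_original = 11.18 × 8.8 × (40.65)² = 11.18 × 8.8 × 1,652.4225 ≈ 162,571.9 × g
Target RCF = 0.85 × 162,571.9 ≈ 138,186.1 × g
Your rotor: r = 130 mm = 13.0 cm
138,186.1 = 11.18 × 13 × (N/1000)²
(N/1000)² = 138,186.1 / 145.34 = 950.7782
N = 1000 × √950.7782 ≈ 30,834.7

30830 RPM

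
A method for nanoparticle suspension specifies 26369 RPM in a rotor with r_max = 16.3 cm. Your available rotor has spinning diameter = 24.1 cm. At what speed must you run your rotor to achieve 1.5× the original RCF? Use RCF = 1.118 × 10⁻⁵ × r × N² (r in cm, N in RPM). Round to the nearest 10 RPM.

RCF_original = 1.118 × 10⁻⁵ × 16.3 × (26369)² = 1.118 × 10⁻⁵ × 16.3 × 695,324,161 ≈ 126,711.7 × g
Target RCF = 1.5 × 126,711.7 ≈ 190,067.5 × g
Your rotor: r = 24.1 / 2 = 12.05 cm
190,067.5 = 1.118 × 10⁻⁵ × 12.05 × N²
N² = 190,067.5 / (13.4719 × 10⁻⁵) = 1,410,844,053
N ≈ √1,410,844,053 ≈ 37,561.2

≈ 37560 RPM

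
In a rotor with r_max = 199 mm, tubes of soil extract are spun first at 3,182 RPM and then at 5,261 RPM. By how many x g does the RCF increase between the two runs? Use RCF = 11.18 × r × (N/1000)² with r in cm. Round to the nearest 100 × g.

≈ 3900 x g

r = 199 mm = 19.9 cm
RCF₁ = 11.18 × 19.9 × (3.182)² = 11.18 × 19.9 × 10.125124 ≈ 2,252.7 × g
RCF₂ = 11.18 × 19.9 × (5.261)² = 11.18 × 19.9 × 27.678121 ≈ 6,157.9 × g
Increase = 6,157.9 − 2,252.7 = 3,905.2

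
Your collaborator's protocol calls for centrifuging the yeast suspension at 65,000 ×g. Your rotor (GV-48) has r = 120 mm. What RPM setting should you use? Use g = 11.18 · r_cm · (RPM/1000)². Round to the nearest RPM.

r = 120 mm = 12.0 cm
65,000 = 11.18 × 12 × (N/1000)²
(N/1000)² = 65,000 / 134.16 = 484.4961
N = 1000 × √484.4961 ≈ 22,011.3

N ≈ 22011 RPM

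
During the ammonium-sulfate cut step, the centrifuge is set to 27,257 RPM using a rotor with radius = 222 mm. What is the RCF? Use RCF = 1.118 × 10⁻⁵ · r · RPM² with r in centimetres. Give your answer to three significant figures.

r = 222 mm = 22.2 cm
RCF = 1.118 × 10⁻⁵ × 22.2 × (27257)² = 1.118 × 10⁻⁵ × 22.2 × 742,944,049 ≈ 184,395.7 × g

≈ 184000 × g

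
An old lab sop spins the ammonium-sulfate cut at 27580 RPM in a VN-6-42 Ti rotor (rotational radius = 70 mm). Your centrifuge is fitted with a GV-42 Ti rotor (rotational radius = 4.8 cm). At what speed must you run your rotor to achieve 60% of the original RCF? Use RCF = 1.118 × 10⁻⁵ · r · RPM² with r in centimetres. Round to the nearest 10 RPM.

≈ 25800 RPM

Original rotor: r = 70 mm = 7.0 cm
RCF_original = 1.118 × 10⁻⁵ × 7 × (27580)² = 1.118 × 10⁻⁵ × 7 × 760,656,400 ≈ 59,529 × g
Target RCF = 0.6 × 59,529 ≈ 35,717.4 × g
35,717.4 = 1.118 × 10⁻⁵ × 4.8 × N²
N² = 35,717.4 / (5.3664 × 10⁻⁵) = 665,574,687
N ≈ √665,574,687 ≈ 25,798.7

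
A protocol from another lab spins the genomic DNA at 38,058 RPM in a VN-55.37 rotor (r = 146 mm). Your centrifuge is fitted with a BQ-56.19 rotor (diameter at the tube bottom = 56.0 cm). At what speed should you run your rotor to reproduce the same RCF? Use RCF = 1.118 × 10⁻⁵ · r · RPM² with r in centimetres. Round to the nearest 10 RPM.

Original rotor: r = 146 mm = 14.6 cm
RCF_original = 1.118 × 10⁻⁵ × 14.6 × (38058)² = 1.118 × 10⁻⁵ × 14.6 × 1,448,411,364 ≈ 236,421.3 × g
Your rotor: r = 56.0 / 2 = 28 cm
236,421.3 = 1.118 × 10⁻⁵ × 28 × N²
N² = 236,421.3 / (31.304 × 10⁻⁵) = 755,243,100
N ≈ √755,243,100 ≈ 27,481.7

≈ 27480 RPM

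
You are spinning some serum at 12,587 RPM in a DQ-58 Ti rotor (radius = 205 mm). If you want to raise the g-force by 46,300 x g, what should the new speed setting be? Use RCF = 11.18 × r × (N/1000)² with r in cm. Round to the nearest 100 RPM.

r = 205 mm = 20.5 cm
Current RCF = 11.18 × 20.5 × (12.587)² = 11.18 × 20.5 × 158.432569 ≈ 36,311.2 × g
Target RCF = 36,311.2 + 46,300 = 82,611.2 × g
(N/1000)² = 82,611.2 / 229.19 = 360.4485
N = 1000 × √360.4485 ≈ 18,985.5

19000 RPM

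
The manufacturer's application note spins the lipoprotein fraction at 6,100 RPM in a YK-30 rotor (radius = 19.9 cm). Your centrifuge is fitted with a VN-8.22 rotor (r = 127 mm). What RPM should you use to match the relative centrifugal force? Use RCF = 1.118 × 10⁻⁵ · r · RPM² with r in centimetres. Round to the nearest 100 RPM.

≈ 7600 RPM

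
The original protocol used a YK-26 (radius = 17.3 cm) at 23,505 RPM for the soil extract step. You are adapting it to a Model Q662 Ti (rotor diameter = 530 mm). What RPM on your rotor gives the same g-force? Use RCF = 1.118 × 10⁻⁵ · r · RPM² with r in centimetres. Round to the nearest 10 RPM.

≈ 18990 RPM

RCF_original = 1.118 × 10⁻⁵ × 17.3 × (23505)² = 1.118 × 10⁻⁵ × 17.3 × 552,485,025 ≈ 106,858.3 × g
Your rotor: r = 530 mm / 2 = 265 mm = 26.5 cm
106,858.3 = 1.118 × 10⁻⁵ × 26.5 × N²
N² = 106,858.3 / (29.627 × 10⁻⁵) = 360,678,773
N ≈ √360,678,773 ≈ 18,991.5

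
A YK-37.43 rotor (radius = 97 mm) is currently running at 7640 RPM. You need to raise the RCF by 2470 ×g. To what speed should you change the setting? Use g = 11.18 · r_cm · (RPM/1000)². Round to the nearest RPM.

≈ 9008 RPM

r = 97 mm = 9.7 cm
Current RCF = 11.18 × 9.7 × (7.64)² = 11.18 × 9.7 × 58.3696 ≈ 6,329.9 × g
Target RCF = 6,329.9 + 2,470 = 8,799.9 × g
(N/1000)² = 8,799.9 / 108.446 = 81.14545
N = 1000 × √81.14545 ≈ 9,008.1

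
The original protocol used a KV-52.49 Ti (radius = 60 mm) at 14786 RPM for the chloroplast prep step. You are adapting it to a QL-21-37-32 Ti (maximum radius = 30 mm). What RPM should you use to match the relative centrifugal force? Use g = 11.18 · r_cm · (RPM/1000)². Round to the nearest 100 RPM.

Original rotor: r = 60 mm = 6.0 cm
RCF_original = 11.18 × 6 × (14.786)² = 11.18 × 6 × 218.625796 ≈ 14,665.4 × g
Your rotor: r = 30 mm = 3.0 cm
14,665.4 = 11.18 × 3 × (N/1000)²
(N/1000)² = 14,665.4 / 33.54 = 437.251
N = 1000 × √437.251 ≈ 20,910.5

≈ 20900 RPM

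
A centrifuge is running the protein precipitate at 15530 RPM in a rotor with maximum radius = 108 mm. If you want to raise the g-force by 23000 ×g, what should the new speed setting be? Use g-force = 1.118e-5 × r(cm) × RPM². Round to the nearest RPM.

≈ 20777 RPM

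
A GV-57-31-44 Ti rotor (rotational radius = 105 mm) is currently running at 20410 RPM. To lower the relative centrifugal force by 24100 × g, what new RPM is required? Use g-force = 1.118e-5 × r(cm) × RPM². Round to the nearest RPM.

≈ 14535 RPM

r = 105 mm = 10.5 cm
Current RCF = 1.118 × 10⁻⁵ × 10.5 × (20410)² = 1.118 × 10⁻⁵ × 10.5 × 416,568,100 ≈ 48,900.9 × g
Target RCF = 48,900.9 − 24,100 = 24,800.9 × g
N² = 24,800.9 / (11.739 × 10⁻⁵) = 211,269,273
N ≈ √211,269,273 ≈ 14,535.1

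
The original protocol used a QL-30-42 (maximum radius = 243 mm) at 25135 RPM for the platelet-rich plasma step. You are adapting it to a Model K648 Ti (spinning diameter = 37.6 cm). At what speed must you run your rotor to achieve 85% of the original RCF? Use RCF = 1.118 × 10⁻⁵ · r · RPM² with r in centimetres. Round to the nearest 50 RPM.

Original rotor: r = 243 mm = 24.3 cm
RCF = 1.118 × 10⁻⁵ × r × N²
RCF_original = 1.118 × 10⁻⁵ × 24.3 × (25135)² = 1.118 × 10⁻⁵ × 24.3 × 631,768,225 ≈ 171,635 × g
Target RCF = 0.85 × 171,635 ≈ 145,889.8 × g
Your rotor: r = 37.6 / 2 = 18.8 cm
145,889.8 = 1.118 × 10⁻⁵ × 18.8 × N²
N² = 145,889.8 / (21.0184 × 10⁻⁵) = 694,105,165
N ≈ √694,105,165 ≈ 26,345.9

≈ 26350 RPM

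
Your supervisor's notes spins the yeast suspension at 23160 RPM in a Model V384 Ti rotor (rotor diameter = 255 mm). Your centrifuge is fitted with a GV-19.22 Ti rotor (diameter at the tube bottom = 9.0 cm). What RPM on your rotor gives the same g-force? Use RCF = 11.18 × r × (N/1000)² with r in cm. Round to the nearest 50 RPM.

Original rotor: r = 255 mm / 2 = 127.5 mm = 12.75 cm
RCF = 11.18 × r × (N/1000)²
RCF_original = 11.18 × 12.75 × (23.16)² = 11.18 × 12.75 × 536.3856 ≈ 76,459.1 × g
Your rotor: r = 9.0 / 2 = 4.5 cm
76,459.1 = 11.18 × 4.5 × (N/1000)²
(N/1000)² = 76,459.1 / 50.31 = 1519.759
N = 1000 × √1519.759 ≈ 38,984.1

39000 RPM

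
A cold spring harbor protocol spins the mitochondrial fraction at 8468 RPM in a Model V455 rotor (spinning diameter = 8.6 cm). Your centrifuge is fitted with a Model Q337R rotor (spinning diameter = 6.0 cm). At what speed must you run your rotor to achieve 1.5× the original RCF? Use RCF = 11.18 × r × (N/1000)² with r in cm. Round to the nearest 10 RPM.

Original rotor: r = 8.6 / 2 = 4.3 cm
RCF_original = 11.18 × 4.3 × (8.468)² = 11.18 × 4.3 × 71.707024 ≈ 3,447.2 × g
Target RCF = 1.5 × 3,447.2 ≈ 5,170.8 × g
Your rotor: r = 6.0 / 2 = 3 cm
5,170.8 = 11.18 × 3 × (N/1000)²
(N/1000)² = 5,170.8 / 33.54 = 154.1682
N = 1000 × √154.1682 ≈ 12,416.4

≈ 12420 RPM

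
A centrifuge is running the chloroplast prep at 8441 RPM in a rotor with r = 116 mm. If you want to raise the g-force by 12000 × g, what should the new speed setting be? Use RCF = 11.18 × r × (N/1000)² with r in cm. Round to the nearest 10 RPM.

≈ 12800 RPM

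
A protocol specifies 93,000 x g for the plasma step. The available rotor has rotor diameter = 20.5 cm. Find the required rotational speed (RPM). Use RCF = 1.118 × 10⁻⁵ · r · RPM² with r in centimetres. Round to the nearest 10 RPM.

r = 20.5 / 2 = 10.25 cm
93,000 = 1.118 × 10⁻⁵ × 10.25 × N²
N² = 93,000 / (11.4595 × 10⁻⁵) = 811,553,733
N ≈ √811,553,733 ≈ 28,487.8

≈ 28490 RPM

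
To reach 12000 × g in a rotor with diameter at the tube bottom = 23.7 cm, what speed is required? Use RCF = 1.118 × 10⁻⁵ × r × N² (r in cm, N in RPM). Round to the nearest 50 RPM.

r = 23.7 / 2 = 11.85 cm
12,000 = 1.118 × 10⁻⁵ × 11.85 × N²
N² = 12,000 / (13.2483 × 10⁻⁵) = 90,577,659
N ≈ √90,577,659 ≈ 9,517.2

≈ 9500 RPM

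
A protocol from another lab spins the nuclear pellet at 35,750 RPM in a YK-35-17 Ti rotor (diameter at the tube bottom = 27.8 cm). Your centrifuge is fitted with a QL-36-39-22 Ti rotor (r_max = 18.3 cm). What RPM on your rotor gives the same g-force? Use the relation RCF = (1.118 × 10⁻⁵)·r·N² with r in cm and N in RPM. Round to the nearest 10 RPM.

31160 RPM

Original rotor: r = 27.8 / 2 = 13.9 cm
RCF = 1.118 × 10⁻⁵ × r × N²
RCF_original = 1.118 × 10⁻⁵ × 13.9 × (35750)² = 1.118 × 10⁻⁵ × 13.9 × 1,278,062,500 ≈ 198,613.5 × g
198,613.5 = 1.118 × 10⁻⁵ × 18.3 × N²
N² = 198,613.5 / (20.4594 × 10⁻⁵) = 970,768,938
N ≈ √970,768,938 ≈ 31,157.2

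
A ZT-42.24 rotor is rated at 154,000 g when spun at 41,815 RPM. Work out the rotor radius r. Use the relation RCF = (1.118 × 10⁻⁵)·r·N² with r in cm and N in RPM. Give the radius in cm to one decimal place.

RCF = 1.118 × 10⁻⁵ × r × N²
154000 = 1.118 × 10⁻⁵ × r × (41815)²
r = 154000 / (1.118 × 10⁻⁵ × 1,748,494,225) = 154000 / 19548.17 ≈ 7.878 cm

7.9 cm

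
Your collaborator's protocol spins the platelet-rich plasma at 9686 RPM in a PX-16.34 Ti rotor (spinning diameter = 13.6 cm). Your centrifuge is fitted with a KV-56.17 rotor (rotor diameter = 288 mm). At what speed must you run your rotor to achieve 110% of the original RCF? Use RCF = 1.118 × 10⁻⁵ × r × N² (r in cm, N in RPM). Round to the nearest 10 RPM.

Original rotor: r = 13.6 / 2 = 6.8 cm
RCF_original = 1.118 × 10⁻⁵ × 6.8 × (9686)² = 1.118 × 10⁻⁵ × 6.8 × 93,818,596 ≈ 7,132.5 × g
Target RCF = 1.1 × 7,132.5 ≈ 7,845.8 × g
Your rotor: r = 288 mm / 2 = 144 mm = 14.4 cm
7,845.8 = 1.118 × 10⁻⁵ × 14.4 × N²
N² = 7,845.8 / (16.0992 × 10⁻⁵) = 48,734,099
N ≈ √48,734,099 ≈ 6,981.0

6980 RPM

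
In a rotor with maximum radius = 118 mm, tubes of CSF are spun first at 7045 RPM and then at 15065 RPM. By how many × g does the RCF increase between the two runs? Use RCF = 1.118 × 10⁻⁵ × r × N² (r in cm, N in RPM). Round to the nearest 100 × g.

23400 × g

r = 118 mm = 11.8 cm
RCF₁ = 1.118 × 10⁻⁵ × 11.8 × (7045)² = 1.118 × 10⁻⁵ × 11.8 × 49,632,025 ≈ 6,547.7 × g
RCF₂ = 1.118 × 10⁻⁵ × 11.8 × (15065)² = 1.118 × 10⁻⁵ × 11.8 × 226,954,225 ≈ 29,940.7 × g
Increase = 29,940.7 − 6,547.7 = 23,393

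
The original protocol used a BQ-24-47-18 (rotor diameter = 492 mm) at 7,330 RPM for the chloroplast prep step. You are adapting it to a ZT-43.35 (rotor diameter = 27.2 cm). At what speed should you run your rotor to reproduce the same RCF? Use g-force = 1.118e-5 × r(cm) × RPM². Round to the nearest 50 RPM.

≈ 9850 RPM

Original rotor: r = 492 mm / 2 = 246 mm = 24.6 cm
RCF = 1.118 × 10⁻⁵ × r × N²
RCF_original = 1.118 × 10⁻⁵ × 24.6 × (7330)² = 1.118 × 10⁻⁵ × 24.6 × 53,728,900 ≈ 14,777 × g
Your rotor: r = 27.2 / 2 = 13.6 cm
14,777 = 1.118 × 10⁻⁵ × 13.6 × N²
N² = 14,777 / (15.2048 × 10⁻⁵) = 97,186,415
N ≈ √97,186,415 ≈ 9,858.3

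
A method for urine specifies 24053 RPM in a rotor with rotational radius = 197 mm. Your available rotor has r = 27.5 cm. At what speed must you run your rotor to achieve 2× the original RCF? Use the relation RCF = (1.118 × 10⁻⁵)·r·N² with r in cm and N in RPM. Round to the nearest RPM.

Original rotor: r = 197 mm = 19.7 cm
RCF_original = 1.118 × 10⁻⁵ × 19.7 × (24053)² = 1.118 × 10⁻⁵ × 19.7 × 578,546,809 ≈ 127,422.6 × g
Target RCF = 2 × 127,422.6 ≈ 254,845.2 × g
254,845.2 = 1.118 × 10⁻⁵ × 27.5 × N²
N² = 254,845.2 / (30.745 × 10⁻⁵) = 828,899,658
N ≈ √828,899,658 ≈ 28,790.6

28791 RPM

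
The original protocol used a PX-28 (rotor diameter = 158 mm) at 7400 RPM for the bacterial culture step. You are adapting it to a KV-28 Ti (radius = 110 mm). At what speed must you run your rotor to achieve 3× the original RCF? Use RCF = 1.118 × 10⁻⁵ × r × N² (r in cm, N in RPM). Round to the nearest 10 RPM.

≈ 10860 RPM

Original rotor: r = 158 mm / 2 = 79 mm = 7.9 cm
RCF = 1.118 × 10⁻⁵ × r × N²
RCF_original = 1.118 × 10⁻⁵ × 7.9 × (7400)² = 1.118 × 10⁻⁵ × 7.9 × 54,760,000 ≈ 4,836.5 × g
Target RCF = 3 × 4,836.5 ≈ 14,509.5 × g
Your rotor: r = 110 mm = 11.0 cm
14,509.5 = 1.118 × 10⁻⁵ × 11 × N²
N² = 14,509.5 / (12.298 × 10⁻⁵) = 117,982,599
N ≈ √117,982,599 ≈ 10,862.0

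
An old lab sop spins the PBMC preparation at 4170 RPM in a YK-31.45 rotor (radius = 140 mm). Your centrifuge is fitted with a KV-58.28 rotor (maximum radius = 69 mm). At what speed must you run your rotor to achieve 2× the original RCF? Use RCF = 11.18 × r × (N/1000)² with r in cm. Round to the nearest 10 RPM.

8400 RPM

Original rotor: r = 140 mm = 14.0 cm
RCF_original = 11.18 × 14 × (4.17)² = 11.18 × 14 × 17.3889 ≈ 2,721.7 × g
Target RCF = 2 × 2,721.7 ≈ 5,443.4 × g
Your rotor: r = 69 mm = 6.9 cm
5,443.4 = 11.18 × 6.9 × (N/1000)²
(N/1000)² = 5,443.4 / 77.142 = 70.56338
N = 1000 × √70.56338 ≈ 8,400.2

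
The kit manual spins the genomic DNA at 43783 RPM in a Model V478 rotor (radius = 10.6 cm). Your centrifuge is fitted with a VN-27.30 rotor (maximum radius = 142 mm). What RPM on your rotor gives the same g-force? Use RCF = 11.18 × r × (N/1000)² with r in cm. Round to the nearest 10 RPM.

RCF_original = 11.18 × 10.6 × (43.783)² = 11.18 × 10.6 × 1,916.951089 ≈ 227,174 × g
Your rotor: r = 142 mm = 14.2 cm
227,174 = 11.18 × 14.2 × (N/1000)²
(N/1000)² = 227,174 / 158.756 = 1430.963
N = 1000 × √1430.963 ≈ 37,828.1

37830 RPM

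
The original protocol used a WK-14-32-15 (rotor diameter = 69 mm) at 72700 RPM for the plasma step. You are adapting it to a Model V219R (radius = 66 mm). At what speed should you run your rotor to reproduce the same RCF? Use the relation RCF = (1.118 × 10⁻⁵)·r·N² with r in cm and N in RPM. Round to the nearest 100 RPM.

52600 RPM

Original rotor: r = 69 mm / 2 = 34.5 mm = 3.45 cm
RCF = 1.118 × 10⁻⁵ × r × N²
RCF_original = 1.118 × 10⁻⁵ × 3.45 × (72700)² = 1.118 × 10⁻⁵ × 3.45 × 5,285,290,000 ≈ 203,858.9 × g
Your rotor: r = 66 mm = 6.6 cm
203,858.9 = 1.118 × 10⁻⁵ × 6.6 × N²
N² = 203,858.9 / (7.3788 × 10⁻⁵) = 2,762,764,948
N ≈ √2,762,764,948 ≈ 52,562.0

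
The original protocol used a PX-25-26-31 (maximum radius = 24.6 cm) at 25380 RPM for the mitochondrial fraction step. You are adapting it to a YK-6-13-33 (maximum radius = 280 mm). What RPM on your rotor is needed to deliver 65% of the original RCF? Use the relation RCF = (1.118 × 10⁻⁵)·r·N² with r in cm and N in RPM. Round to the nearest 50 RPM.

≈ 19200 RPM

RCF_original = 1.118 × 10⁻⁵ × 24.6 × (25380)² = 1.118 × 10⁻⁵ × 24.6 × 644,144,400 ≈ 177,157.7 × g
Target RCF = 0.65 × 177,157.7 ≈ 115,152.5 × g
Your rotor: r = 280 mm = 28.0 cm
115,152.5 = 1.118 × 10⁻⁵ × 28 × N²
N² = 115,152.5 / (31.304 × 10⁻⁵) = 367,852,351
N ≈ √367,852,351 ≈ 19,179.5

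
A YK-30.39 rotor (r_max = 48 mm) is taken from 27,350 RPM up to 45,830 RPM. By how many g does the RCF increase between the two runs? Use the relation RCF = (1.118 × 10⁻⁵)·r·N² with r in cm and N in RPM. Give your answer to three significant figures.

72600 g

r = 48 mm = 4.8 cm
RCF₁ = 1.118 × 10⁻⁵ × 4.8 × (27350)² = 1.118 × 10⁻⁵ × 4.8 × 748,022,500 ≈ 40,141.9 × g
RCF₂ = 1.118 × 10⁻⁵ × 4.8 × (45830)² = 1.118 × 10⁻⁵ × 4.8 × 2,100,388,900 ≈ 112,715.3 × g
Increase = 112,715.3 − 40,141.9 = 72,573.4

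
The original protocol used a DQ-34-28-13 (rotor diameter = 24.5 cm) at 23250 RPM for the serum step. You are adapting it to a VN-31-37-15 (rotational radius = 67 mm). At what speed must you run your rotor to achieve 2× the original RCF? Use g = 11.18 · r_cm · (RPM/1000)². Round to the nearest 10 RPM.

Original rotor: r = 24.5 / 2 = 12.25 cm
RCF = 11.18 × r × (N/1000)²
RCF_original = 11.18 × 12.25 × (23.25)² = 11.18 × 12.25 × 540.5625 ≈ 74,032.7 × g
Target RCF = 2 × 74,032.7 ≈ 148,065.4 × g
Your rotor: r = 67 mm = 6.7 cm
148,065.4 = 11.18 × 6.7 × (N/1000)²
(N/1000)² = 148,065.4 / 74.906 = 1976.683
N = 1000 × √1976.683 ≈ 44,459.9

44460 RPM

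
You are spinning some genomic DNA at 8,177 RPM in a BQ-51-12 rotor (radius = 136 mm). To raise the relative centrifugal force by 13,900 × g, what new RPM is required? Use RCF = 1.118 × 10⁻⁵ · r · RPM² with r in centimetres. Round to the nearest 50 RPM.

r = 136 mm = 13.6 cm
Current RCF = 1.118 × 10⁻⁵ × 13.6 × (8177)² = 1.118 × 10⁻⁵ × 13.6 × 66,863,329 ≈ 10,166.4 × g
Target RCF = 10,166.4 + 13,900 = 24,066.4 × g
N² = 24,066.4 / (15.2048 × 10⁻⁵) = 158,281,595
N ≈ √158,281,595 ≈ 12,581.0

≈ 12600 RPM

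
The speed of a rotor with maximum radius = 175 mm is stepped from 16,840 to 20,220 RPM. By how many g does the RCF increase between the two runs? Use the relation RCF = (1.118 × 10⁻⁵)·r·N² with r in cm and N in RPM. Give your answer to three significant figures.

≈ 24500 g

r = 175 mm = 17.5 cm
RCF₁ = 1.118 × 10⁻⁵ × 17.5 × (16840)² = 1.118 × 10⁻⁵ × 17.5 × 283,585,600 ≈ 55,483.5 × g
RCF₂ = 1.118 × 10⁻⁵ × 17.5 × (20220)² = 1.118 × 10⁻⁵ × 17.5 × 408,848,400 ≈ 79,991.2 × g
Increase = 79,991.2 − 55,483.5 = 24,507.7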